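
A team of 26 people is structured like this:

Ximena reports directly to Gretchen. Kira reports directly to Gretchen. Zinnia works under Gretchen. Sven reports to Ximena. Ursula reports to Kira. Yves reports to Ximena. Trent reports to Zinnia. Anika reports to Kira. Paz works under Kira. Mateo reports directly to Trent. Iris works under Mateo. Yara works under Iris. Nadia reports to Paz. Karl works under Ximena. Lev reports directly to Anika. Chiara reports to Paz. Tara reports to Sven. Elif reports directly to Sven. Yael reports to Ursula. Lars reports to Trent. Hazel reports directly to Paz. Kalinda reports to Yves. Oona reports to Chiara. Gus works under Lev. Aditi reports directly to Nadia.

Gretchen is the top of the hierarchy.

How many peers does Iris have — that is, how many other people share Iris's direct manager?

0

Iris reports to Mateo, and Mateo has no other direct reports. Iris has 0 peers.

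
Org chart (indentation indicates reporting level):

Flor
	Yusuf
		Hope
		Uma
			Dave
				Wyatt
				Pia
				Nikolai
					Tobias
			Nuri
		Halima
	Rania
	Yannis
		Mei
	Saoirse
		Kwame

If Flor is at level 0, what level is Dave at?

3

Chain from Dave up to Flor: Dave → Uma → Yusuf → Flor. That is 3 steps up, so Dave is 3 levels below Flor.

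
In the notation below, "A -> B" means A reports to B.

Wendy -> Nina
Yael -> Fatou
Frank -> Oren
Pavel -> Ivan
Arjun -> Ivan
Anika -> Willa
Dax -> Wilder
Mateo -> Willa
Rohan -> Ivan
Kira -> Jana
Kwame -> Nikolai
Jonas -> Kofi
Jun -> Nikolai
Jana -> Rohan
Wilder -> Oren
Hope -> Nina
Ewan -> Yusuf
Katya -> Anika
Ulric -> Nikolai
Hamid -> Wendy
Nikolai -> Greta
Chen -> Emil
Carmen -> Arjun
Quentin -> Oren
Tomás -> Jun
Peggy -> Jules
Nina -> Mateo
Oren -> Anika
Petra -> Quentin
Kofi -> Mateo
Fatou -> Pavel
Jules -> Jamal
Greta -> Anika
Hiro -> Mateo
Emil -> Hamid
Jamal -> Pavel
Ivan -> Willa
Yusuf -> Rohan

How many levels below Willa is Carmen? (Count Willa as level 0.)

Chain from Carmen up to Willa: Carmen → Arjun → Ivan → Willa. That is 3 steps up, so Carmen is 3 levels below Willa.

3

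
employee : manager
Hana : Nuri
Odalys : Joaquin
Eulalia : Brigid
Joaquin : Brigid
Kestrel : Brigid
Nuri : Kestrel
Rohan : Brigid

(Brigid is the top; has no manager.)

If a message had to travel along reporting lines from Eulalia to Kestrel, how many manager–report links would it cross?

Eulalia is 1 level below Brigid, and Kestrel is 1 level below Brigid (their lowest common manager). The shortest path runs up from Eulalia to Brigid and back down to Kestrel: 1 + 1 = 2 links.

2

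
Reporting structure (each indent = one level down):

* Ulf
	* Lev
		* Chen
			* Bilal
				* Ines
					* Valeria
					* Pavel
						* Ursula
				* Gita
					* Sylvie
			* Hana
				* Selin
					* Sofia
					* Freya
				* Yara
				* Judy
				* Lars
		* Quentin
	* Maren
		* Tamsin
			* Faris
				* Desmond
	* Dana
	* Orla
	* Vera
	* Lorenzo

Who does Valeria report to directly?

Valeria reports directly to Ines.

Ines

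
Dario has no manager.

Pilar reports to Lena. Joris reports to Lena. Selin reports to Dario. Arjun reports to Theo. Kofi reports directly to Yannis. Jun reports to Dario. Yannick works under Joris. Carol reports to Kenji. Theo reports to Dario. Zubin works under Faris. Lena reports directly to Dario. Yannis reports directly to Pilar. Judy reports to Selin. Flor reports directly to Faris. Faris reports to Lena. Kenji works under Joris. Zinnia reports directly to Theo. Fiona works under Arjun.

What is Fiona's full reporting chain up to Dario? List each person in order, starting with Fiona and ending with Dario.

Fiona reports to Arjun. Arjun reports to Theo. Theo reports to Dario. Dario is at the top.

Fiona -> Arjun -> Theo -> Dario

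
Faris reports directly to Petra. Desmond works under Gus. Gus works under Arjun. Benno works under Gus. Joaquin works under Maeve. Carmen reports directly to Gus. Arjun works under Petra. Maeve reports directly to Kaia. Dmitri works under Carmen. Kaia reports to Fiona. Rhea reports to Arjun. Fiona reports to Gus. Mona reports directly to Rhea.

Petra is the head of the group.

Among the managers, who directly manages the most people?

Direct-report counts: Petra has 2; Arjun has 2; Rhea has 1; Gus has 4; Fiona has 1; Kaia has 1; Maeve has 1; Carmen has 1. The largest is 4, held by Gus.

Gus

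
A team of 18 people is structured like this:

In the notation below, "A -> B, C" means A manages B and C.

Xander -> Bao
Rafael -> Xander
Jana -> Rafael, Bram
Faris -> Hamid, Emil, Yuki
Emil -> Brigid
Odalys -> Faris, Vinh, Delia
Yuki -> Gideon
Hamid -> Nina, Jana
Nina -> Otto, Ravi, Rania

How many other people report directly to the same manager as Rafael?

1

Rafael reports to Jana. Jana's other direct reports are Bram — 1 peer.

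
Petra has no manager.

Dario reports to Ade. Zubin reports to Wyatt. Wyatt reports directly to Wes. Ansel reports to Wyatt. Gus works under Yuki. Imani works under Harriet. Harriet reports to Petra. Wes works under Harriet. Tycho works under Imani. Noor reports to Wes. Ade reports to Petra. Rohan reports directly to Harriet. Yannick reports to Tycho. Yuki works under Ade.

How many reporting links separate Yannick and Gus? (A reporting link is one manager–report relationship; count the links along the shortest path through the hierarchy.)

7

Yannick is 4 levels below Petra, and Gus is 3 levels below Petra (their lowest common manager). The shortest path runs up from Yannick to Petra and back down to Gus: 4 + 3 = 7 links.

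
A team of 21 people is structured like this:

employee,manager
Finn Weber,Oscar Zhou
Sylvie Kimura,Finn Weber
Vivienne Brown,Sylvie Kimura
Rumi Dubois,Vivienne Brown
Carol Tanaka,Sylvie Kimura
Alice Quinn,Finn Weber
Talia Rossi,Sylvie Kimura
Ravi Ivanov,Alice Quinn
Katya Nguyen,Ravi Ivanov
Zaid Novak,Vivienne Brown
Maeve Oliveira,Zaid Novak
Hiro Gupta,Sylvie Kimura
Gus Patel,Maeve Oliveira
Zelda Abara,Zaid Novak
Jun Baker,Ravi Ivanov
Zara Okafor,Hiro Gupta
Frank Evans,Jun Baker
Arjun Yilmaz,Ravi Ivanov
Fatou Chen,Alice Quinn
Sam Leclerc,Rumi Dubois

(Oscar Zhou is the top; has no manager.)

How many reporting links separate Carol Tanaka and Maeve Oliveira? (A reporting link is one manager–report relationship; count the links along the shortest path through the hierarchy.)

Carol Tanaka is 1 level below Sylvie Kimura, and Maeve Oliveira is 3 levels below Sylvie Kimura (their lowest common manager). The shortest path runs up from Carol Tanaka to Sylvie Kimura and back down to Maeve Oliveira: 1 + 3 = 4 links.

4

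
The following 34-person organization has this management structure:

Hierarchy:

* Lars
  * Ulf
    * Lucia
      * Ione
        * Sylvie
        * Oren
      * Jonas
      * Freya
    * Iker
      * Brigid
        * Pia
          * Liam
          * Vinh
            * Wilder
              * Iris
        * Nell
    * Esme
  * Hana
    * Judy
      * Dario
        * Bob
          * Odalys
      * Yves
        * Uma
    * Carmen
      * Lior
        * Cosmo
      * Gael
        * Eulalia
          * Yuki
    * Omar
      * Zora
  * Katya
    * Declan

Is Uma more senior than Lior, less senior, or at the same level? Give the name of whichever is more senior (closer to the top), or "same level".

Uma is 4 levels below Lars; Lior is 3. Lior is higher.

Lior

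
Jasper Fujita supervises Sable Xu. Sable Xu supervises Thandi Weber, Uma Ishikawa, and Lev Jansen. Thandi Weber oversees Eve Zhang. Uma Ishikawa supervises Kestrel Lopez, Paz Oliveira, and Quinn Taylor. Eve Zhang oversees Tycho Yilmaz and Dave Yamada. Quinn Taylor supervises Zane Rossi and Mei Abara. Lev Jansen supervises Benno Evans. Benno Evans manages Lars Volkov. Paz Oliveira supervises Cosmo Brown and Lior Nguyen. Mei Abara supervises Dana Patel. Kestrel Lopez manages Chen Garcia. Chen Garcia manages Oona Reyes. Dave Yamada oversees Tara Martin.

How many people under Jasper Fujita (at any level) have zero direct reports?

8

The people in Jasper Fujita's organization with no one reporting to them are Lars Volkov, Oona Reyes, Lior Nguyen, Cosmo Brown, Dana Patel, Zane Rossi, Tara Martin, Tycho Yilmaz. That is 8.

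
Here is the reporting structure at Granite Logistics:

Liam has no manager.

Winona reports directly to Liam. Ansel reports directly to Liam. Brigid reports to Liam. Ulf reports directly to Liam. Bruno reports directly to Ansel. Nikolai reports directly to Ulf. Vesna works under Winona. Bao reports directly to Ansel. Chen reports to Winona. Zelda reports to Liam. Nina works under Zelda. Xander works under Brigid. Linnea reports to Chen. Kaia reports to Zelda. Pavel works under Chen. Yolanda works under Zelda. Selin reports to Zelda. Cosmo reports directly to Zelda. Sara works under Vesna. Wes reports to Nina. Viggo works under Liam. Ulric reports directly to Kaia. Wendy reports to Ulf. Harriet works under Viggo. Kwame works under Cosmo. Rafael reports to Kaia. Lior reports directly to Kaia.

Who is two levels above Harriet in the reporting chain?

Liam

Harriet reports to Viggo, and Viggo reports to Liam. So Harriet's skip-level manager is Liam.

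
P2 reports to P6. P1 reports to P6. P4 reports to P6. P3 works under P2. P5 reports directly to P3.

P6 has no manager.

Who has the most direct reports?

Direct-report counts: P6 has 3; P2 has 1; P3 has 1. The largest is 3, held by P6.

P6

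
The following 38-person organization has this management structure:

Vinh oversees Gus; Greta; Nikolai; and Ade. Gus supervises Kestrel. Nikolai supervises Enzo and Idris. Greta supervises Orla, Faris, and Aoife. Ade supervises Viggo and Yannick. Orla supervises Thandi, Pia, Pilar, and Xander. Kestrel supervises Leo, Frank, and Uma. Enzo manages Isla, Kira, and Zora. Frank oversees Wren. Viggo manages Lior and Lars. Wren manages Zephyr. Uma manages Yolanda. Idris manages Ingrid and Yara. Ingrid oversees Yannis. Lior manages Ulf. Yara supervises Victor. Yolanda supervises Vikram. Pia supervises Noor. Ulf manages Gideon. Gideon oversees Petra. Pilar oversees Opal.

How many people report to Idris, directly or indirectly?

Idris directly manages Ingrid, Yara. Under Ingrid: Yannis (1). Under Yara: Victor (1). So Idris's organization is 2 direct reports plus everyone under them: 2 + 2 = 4.

4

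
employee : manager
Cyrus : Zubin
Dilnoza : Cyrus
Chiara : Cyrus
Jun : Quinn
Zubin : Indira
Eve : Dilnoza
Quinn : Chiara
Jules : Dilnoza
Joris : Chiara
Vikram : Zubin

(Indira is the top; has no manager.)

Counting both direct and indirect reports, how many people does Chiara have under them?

Chiara directly manages Joris, Quinn. Joris has no reports. Under Quinn: Jun (1). So Chiara's organization is 2 direct reports plus everyone under them: 1 + 2 = 3.

3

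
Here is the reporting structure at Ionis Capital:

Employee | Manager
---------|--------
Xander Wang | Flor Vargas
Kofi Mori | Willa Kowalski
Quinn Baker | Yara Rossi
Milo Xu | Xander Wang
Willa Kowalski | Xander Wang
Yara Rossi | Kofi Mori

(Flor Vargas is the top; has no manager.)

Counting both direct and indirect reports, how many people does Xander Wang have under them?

5

Xander Wang directly manages Willa Kowalski, Milo Xu. Under Willa Kowalski: Kofi Mori, Yara Rossi, Quinn Baker (3). Milo Xu has no reports. So Xander Wang's organization is 2 direct reports plus everyone under them: 4 + 1 = 5.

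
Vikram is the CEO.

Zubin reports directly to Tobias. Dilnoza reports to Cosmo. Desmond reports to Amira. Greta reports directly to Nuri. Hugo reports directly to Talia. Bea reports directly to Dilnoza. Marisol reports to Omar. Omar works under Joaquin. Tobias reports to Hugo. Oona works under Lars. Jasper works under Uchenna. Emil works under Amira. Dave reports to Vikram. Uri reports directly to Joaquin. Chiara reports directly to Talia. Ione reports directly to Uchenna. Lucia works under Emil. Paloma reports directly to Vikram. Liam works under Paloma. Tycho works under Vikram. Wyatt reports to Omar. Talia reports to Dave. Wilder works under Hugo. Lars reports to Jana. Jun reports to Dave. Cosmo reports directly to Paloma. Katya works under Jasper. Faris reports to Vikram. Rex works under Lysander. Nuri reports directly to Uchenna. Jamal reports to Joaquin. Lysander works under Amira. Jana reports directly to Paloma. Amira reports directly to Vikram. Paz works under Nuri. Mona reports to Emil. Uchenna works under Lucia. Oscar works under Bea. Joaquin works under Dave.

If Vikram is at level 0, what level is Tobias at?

4

Chain from Tobias up to Vikram: Tobias → Hugo → Talia → Dave → Vikram. That is 4 steps up, so Tobias is 4 levels below Vikram.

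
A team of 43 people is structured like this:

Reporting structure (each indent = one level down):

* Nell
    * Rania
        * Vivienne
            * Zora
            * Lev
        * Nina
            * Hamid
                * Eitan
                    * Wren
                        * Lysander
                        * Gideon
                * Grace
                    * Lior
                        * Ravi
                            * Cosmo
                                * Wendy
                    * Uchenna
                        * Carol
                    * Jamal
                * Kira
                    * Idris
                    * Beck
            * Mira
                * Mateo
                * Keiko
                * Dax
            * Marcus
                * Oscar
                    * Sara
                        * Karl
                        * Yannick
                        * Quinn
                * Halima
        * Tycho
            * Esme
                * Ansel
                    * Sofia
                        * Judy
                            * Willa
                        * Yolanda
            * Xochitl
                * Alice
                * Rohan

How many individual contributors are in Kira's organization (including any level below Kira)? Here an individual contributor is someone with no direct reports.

The people in Kira's organization with no one reporting to them are Beck, Idris. That is 2.

2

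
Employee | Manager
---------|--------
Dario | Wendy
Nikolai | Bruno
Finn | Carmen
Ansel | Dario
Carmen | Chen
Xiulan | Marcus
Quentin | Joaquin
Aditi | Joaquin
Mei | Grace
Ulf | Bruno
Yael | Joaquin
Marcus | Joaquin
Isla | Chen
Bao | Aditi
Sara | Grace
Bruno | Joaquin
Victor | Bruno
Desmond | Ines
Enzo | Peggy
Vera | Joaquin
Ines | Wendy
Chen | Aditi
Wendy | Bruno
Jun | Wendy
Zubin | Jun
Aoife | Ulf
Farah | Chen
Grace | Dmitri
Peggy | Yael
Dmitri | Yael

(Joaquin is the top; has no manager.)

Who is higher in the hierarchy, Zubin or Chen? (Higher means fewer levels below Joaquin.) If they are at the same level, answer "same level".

Zubin is 4 levels below Joaquin; Chen is 2. Chen is higher.

Chen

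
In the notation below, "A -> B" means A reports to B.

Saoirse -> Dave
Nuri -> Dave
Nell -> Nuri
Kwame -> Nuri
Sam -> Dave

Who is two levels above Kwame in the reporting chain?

Dave

Kwame reports to Nuri, and Nuri reports to Dave. So Kwame's skip-level manager is Dave.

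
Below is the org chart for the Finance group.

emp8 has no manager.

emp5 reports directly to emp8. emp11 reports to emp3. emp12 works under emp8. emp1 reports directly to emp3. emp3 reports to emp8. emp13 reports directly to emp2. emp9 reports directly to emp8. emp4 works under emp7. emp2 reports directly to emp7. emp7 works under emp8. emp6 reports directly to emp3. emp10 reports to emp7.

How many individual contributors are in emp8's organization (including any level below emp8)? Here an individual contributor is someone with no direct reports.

9

The people in emp8's organization with no one reporting to them are emp9, emp5, emp12, emp6, emp11, emp1, emp13, emp4, emp10. That is 9.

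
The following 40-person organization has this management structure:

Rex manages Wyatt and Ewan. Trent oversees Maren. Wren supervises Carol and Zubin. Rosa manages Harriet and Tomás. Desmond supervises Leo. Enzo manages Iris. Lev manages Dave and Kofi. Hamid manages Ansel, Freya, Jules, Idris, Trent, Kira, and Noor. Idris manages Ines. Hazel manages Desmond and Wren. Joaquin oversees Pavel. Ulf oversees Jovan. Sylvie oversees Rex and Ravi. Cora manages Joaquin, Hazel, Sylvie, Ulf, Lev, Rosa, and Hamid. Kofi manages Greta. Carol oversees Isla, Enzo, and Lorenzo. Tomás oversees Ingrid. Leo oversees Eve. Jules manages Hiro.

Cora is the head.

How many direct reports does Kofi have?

1

Kofi directly manages Greta. That is 1 direct report.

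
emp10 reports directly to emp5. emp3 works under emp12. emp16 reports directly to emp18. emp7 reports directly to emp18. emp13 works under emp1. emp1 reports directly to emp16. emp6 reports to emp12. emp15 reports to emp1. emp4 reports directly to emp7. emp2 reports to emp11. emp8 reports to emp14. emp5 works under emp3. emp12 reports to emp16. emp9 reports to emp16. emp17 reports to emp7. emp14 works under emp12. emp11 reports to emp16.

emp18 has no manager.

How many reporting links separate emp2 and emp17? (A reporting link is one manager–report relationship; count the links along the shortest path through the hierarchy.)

emp2 is 3 levels below emp18, and emp17 is 2 levels below emp18 (their lowest common manager). The shortest path runs up from emp2 to emp18 and back down to emp17: 3 + 2 = 5 links.

5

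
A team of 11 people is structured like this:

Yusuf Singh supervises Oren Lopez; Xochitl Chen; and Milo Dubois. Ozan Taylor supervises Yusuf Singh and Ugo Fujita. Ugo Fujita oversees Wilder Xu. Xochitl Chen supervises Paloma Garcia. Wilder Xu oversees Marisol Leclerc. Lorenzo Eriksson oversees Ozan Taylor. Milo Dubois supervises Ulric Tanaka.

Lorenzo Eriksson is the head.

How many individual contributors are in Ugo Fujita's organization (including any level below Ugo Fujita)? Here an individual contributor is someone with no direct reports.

1

The only person in Ugo Fujita's organization with no one reporting to them is Marisol Leclerc. That is 1.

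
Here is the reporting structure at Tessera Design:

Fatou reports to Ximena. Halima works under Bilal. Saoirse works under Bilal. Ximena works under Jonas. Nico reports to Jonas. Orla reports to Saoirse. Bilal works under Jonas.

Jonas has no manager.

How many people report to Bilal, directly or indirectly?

Bilal directly manages Halima, Saoirse. Halima has no reports. Under Saoirse: Orla (1). So Bilal's organization is 2 direct reports plus everyone under them: 1 + 2 = 3.

3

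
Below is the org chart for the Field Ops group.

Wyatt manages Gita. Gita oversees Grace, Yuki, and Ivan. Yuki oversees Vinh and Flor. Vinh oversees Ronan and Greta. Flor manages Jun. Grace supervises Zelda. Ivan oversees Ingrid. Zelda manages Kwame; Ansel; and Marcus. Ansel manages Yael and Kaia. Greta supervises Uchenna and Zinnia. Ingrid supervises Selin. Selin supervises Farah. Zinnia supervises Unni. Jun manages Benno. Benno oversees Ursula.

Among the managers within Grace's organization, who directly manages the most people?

Direct-report counts within Grace's organization: Grace has 1; Zelda has 3; Ansel has 2. The largest is 3, held by Zelda.

Zelda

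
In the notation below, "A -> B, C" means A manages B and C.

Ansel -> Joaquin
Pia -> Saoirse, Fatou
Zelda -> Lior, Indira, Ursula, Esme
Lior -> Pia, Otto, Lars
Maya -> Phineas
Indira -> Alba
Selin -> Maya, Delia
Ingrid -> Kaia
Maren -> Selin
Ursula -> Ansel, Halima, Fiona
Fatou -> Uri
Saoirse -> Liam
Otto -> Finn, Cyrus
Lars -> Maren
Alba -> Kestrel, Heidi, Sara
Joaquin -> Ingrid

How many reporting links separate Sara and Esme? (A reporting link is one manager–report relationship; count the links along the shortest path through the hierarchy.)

Sara is 3 levels below Zelda, and Esme is 1 level below Zelda (their lowest common manager). The shortest path runs up from Sara to Zelda and back down to Esme: 3 + 1 = 4 links.

4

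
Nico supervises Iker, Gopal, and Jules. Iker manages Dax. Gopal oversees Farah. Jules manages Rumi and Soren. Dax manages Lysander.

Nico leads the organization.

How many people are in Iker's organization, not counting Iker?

Iker directly manages Dax. Under Dax: Lysander (1). That's 2 in total.

2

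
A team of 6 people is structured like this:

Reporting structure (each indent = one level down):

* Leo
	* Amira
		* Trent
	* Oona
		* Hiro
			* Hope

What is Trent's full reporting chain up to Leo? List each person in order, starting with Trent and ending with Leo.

Trent reports to Amira. Amira reports to Leo. Leo is at the top.

Trent -> Amira -> Leo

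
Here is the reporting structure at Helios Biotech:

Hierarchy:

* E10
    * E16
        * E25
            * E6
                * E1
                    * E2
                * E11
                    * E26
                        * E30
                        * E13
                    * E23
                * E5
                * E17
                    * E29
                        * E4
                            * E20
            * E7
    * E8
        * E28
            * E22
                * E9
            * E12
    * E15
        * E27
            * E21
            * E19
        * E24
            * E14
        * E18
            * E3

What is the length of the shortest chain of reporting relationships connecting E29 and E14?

E29 is 5 levels below E10, and E14 is 3 levels below E10 (their lowest common manager). The shortest path runs up from E29 to E10 and back down to E14: 5 + 3 = 8 links.

8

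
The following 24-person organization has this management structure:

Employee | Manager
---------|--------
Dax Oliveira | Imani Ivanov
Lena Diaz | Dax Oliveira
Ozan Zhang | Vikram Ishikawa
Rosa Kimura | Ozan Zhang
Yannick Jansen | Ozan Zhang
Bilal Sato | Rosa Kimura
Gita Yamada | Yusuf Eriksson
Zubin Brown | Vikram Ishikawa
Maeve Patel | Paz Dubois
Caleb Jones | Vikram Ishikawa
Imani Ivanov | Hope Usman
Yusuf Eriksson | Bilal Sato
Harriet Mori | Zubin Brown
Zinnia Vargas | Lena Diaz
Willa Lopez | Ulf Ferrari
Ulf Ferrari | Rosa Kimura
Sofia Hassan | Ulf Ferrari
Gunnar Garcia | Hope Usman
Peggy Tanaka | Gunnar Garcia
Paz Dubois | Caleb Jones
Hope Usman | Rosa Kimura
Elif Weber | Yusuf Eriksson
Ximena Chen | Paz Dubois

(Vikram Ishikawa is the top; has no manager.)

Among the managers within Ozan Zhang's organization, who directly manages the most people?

Direct-report counts within Ozan Zhang's organization: Ozan Zhang has 2; Rosa Kimura has 3; Ulf Ferrari has 2; Bilal Sato has 1; Yusuf Eriksson has 2; Hope Usman has 2; Gunnar Garcia has 1; Imani Ivanov has 1; Dax Oliveira has 1; Lena Diaz has 1. The largest is 3, held by Rosa Kimura.

Rosa Kimura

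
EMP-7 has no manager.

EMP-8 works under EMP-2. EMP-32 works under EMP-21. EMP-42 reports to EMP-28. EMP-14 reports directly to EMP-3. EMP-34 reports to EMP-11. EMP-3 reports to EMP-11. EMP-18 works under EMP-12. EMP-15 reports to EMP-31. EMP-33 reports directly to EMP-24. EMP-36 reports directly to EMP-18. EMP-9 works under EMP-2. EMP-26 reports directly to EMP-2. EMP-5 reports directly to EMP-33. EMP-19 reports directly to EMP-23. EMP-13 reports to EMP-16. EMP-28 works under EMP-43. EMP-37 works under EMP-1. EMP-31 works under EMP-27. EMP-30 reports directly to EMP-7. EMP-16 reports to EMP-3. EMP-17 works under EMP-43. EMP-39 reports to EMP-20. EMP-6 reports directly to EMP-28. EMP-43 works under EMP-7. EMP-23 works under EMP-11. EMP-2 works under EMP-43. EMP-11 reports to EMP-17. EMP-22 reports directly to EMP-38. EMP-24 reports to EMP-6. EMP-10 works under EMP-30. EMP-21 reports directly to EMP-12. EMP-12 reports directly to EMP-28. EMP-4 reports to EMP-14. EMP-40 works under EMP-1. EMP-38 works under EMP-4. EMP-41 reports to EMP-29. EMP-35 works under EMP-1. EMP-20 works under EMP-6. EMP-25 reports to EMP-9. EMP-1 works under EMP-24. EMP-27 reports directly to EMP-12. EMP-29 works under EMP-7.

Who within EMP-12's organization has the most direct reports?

EMP-12

Direct-report counts within EMP-12's organization: EMP-12 has 3; EMP-27 has 1; EMP-31 has 1; EMP-21 has 1; EMP-18 has 1. The largest is 3, held by EMP-12.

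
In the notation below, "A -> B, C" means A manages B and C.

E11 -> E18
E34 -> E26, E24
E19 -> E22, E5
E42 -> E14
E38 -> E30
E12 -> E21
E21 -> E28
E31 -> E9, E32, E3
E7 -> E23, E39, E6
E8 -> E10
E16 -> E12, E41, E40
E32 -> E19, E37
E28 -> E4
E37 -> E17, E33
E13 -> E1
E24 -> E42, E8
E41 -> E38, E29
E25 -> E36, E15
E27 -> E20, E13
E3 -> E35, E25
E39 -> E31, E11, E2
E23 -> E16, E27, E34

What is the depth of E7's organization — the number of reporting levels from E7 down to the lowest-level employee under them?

The longest chain under E7 runs E7 → E23 → E16 → E12 → E21 → E28 → E4, which is 6 levels below E7.

6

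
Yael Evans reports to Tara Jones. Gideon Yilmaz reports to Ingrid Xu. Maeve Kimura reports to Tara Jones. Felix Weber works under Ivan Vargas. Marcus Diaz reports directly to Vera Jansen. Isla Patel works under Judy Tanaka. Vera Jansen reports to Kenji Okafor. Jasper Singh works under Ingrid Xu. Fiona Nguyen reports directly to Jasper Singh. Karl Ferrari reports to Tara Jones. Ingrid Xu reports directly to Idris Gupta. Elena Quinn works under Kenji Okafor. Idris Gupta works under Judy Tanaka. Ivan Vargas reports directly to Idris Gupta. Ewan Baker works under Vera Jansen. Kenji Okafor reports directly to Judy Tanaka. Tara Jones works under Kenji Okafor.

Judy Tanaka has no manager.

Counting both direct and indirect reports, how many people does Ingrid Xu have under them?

Ingrid Xu directly manages Jasper Singh, Gideon Yilmaz. Under Jasper Singh: Fiona Nguyen (1). Gideon Yilmaz has no reports. So Ingrid Xu's organization is 2 direct reports plus everyone under them: 2 + 1 = 3.

3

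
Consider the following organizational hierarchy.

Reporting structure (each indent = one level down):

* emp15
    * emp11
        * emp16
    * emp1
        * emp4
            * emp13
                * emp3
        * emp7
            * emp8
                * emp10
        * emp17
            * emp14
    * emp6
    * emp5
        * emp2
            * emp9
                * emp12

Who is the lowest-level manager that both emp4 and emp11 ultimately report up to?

emp4's chain of managers is emp1, emp15. emp11's chain of managers is emp15. The first manager that appears in both chains is emp15.

emp15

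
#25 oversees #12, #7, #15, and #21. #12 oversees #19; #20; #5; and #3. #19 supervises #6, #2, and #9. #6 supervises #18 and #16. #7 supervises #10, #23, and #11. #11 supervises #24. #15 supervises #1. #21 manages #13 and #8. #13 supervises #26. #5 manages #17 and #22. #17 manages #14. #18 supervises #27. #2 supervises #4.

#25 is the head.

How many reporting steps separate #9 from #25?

3

Chain from #9 up to #25: #9 → #19 → #12 → #25. That is 3 steps up, so #9 is 3 levels below #25.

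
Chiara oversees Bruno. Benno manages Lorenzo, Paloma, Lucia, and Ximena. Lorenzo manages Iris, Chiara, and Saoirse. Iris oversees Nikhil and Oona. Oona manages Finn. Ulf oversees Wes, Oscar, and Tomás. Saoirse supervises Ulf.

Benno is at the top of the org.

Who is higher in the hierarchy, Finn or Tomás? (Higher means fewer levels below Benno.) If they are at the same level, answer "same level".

same level

Both Finn and Tomás are 4 levels below Benno.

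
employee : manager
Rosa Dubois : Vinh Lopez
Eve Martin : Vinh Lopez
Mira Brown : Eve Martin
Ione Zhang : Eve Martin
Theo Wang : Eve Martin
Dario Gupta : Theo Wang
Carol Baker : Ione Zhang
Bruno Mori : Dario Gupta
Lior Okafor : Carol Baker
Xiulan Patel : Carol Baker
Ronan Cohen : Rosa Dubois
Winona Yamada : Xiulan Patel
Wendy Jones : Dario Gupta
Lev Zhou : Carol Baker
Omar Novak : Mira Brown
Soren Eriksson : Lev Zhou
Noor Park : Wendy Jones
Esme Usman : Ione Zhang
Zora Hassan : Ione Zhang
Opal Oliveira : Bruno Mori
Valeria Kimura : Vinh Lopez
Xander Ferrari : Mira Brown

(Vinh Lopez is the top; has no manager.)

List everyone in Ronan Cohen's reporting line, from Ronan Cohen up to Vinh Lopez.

Ronan Cohen reports to Rosa Dubois. Rosa Dubois reports to Vinh Lopez. Vinh Lopez is at the top.

Ronan Cohen -> Rosa Dubois -> Vinh Lopez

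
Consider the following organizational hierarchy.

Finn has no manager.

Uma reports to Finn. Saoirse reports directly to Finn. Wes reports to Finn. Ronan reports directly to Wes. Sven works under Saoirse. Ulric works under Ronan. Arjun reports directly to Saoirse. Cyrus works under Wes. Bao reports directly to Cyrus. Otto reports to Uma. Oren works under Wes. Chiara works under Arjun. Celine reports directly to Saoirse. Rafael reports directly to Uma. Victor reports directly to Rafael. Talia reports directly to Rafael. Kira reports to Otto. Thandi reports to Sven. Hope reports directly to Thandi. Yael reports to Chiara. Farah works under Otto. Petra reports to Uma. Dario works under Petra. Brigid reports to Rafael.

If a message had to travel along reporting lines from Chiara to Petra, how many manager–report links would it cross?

5

Chiara is 3 levels below Finn, and Petra is 2 levels below Finn (their lowest common manager). The shortest path runs up from Chiara to Finn and back down to Petra: 3 + 2 = 5 links.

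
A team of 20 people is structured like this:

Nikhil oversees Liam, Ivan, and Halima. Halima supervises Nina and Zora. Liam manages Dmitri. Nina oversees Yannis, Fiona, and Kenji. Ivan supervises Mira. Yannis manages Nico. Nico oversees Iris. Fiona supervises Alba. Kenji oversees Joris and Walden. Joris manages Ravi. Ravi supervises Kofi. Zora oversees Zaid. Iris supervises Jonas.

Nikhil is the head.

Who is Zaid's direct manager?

Zaid reports directly to Zora.

Zora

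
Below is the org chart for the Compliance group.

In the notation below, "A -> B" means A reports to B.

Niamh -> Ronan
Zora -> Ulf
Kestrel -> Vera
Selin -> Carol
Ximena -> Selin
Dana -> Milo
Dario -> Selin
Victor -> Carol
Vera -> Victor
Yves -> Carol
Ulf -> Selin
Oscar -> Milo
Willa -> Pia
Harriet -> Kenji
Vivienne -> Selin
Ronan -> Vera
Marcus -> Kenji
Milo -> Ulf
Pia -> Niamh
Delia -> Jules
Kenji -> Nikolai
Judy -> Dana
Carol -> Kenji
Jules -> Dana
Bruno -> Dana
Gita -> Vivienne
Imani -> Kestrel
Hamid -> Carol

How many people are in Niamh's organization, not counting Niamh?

Niamh directly manages Pia. Under Pia: Willa (1). That's 2 in total.

2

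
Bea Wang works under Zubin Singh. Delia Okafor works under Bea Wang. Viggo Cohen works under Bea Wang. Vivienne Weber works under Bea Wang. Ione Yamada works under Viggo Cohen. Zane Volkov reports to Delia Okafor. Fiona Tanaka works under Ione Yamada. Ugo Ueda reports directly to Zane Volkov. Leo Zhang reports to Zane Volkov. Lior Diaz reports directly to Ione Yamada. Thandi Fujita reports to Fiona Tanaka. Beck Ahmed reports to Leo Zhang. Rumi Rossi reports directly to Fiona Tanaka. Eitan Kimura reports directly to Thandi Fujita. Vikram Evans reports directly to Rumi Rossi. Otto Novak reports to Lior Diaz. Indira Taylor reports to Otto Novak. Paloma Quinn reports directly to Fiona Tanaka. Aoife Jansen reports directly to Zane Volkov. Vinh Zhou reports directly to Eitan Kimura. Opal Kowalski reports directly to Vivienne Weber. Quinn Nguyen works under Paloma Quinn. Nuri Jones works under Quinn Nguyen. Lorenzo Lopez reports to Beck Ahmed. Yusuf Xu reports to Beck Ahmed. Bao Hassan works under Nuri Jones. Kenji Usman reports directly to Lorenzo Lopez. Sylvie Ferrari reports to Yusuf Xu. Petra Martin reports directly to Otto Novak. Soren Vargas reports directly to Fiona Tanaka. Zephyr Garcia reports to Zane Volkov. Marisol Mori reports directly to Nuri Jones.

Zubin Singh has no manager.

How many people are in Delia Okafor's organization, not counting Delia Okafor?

Delia Okafor directly manages Zane Volkov. Under Zane Volkov: Zephyr Garcia, Aoife Jansen, Leo Zhang, Beck Ahmed, Yusuf Xu, Sylvie Ferrari, Lorenzo Lopez, Kenji Usman, Ugo Ueda (9). That's 10 in total.

10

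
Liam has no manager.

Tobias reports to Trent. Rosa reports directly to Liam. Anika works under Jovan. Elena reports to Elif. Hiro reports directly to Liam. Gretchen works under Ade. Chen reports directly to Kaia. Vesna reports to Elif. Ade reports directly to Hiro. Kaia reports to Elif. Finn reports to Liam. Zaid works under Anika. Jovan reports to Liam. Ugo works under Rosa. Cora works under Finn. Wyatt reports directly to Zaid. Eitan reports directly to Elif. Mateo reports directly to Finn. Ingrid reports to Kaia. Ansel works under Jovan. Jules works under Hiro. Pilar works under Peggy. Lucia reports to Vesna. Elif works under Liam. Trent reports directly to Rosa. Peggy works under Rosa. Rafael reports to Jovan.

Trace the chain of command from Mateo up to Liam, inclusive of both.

Mateo reports to Finn. Finn reports to Liam. Liam is at the top.

Mateo -> Finn -> Liam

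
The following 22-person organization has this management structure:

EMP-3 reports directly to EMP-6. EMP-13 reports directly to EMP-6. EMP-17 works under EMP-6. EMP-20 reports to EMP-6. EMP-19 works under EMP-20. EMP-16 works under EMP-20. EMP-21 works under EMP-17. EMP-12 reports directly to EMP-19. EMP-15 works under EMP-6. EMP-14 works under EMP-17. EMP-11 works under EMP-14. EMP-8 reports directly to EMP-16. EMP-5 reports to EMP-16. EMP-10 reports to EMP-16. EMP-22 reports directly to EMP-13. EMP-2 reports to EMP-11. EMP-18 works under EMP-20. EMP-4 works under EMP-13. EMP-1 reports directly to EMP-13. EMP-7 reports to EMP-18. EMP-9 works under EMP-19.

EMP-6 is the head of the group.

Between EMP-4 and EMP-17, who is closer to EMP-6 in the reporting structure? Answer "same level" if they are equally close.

EMP-17

EMP-4 is 2 levels below EMP-6; EMP-17 is 1. EMP-17 is higher.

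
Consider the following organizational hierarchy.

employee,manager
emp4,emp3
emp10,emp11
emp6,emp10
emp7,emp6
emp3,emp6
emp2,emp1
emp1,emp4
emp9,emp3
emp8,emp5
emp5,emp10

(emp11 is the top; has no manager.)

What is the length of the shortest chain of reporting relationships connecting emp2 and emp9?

emp2 is 3 levels below emp3, and emp9 is 1 level below emp3 (their lowest common manager). The shortest path runs up from emp2 to emp3 and back down to emp9: 3 + 1 = 4 links.

4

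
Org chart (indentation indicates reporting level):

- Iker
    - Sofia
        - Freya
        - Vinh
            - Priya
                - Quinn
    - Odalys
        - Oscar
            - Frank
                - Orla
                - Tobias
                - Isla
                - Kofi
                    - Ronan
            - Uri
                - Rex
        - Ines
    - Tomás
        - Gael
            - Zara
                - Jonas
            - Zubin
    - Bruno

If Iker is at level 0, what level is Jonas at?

4

Chain from Jonas up to Iker: Jonas → Zara → Gael → Tomás → Iker. That is 4 steps up, so Jonas is 4 levels below Iker.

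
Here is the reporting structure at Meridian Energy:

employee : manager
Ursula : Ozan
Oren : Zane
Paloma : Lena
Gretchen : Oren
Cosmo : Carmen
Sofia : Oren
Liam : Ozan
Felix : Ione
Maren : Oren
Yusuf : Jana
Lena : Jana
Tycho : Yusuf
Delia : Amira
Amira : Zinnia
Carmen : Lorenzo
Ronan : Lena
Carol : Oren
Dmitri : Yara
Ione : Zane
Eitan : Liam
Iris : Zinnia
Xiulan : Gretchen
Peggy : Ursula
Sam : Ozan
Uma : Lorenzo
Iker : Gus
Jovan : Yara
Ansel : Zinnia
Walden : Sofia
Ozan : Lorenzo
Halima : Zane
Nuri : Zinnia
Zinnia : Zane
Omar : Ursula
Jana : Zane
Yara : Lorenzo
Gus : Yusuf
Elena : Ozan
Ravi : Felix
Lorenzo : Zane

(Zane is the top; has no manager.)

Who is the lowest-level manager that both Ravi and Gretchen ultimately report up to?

Ravi's chain of managers is Felix, Ione, Zane. Gretchen's chain of managers is Oren, Zane. The first manager that appears in both chains is Zane.

Zane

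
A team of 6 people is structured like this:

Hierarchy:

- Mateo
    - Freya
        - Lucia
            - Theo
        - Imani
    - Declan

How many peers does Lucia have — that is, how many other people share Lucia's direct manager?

Lucia reports to Freya. Freya's other direct reports are Imani — 1 peer.

1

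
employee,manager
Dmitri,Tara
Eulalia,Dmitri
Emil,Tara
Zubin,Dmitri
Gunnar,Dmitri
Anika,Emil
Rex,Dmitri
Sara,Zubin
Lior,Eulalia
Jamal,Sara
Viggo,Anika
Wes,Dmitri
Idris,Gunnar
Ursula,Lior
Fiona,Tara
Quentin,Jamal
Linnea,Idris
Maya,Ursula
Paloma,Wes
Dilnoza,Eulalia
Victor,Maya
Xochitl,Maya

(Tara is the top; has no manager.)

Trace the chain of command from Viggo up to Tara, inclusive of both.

Viggo reports to Anika. Anika reports to Emil. Emil reports to Tara. Tara is at the top.

Viggo -> Anika -> Emil -> Tara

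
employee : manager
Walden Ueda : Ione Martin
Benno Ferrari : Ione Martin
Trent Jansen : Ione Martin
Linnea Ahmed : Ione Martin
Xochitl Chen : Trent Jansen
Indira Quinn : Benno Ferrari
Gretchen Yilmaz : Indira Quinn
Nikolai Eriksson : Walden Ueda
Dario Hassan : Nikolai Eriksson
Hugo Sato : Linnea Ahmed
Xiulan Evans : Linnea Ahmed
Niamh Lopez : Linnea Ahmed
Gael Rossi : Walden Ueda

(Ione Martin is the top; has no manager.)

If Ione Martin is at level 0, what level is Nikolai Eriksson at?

Chain from Nikolai Eriksson up to Ione Martin: Nikolai Eriksson → Walden Ueda → Ione Martin. That is 2 steps up, so Nikolai Eriksson is 2 levels below Ione Martin.

2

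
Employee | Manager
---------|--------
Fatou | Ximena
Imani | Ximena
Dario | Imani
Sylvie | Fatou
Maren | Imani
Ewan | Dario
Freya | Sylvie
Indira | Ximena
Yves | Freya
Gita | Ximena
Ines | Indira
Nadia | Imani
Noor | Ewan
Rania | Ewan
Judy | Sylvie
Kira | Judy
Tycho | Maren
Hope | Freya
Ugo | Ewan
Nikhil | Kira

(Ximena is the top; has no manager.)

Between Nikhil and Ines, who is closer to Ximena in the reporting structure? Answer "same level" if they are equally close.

Ines

Nikhil is 5 levels below Ximena; Ines is 2. Ines is higher.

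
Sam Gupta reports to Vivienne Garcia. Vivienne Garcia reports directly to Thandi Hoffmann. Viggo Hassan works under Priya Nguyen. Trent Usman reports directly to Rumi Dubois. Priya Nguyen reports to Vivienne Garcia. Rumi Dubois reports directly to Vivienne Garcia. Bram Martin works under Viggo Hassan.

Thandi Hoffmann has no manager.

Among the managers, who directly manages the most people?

Vivienne Garcia

Direct-report counts: Thandi Hoffmann has 1; Vivienne Garcia has 3; Priya Nguyen has 1; Viggo Hassan has 1; Rumi Dubois has 1. The largest is 3, held by Vivienne Garcia.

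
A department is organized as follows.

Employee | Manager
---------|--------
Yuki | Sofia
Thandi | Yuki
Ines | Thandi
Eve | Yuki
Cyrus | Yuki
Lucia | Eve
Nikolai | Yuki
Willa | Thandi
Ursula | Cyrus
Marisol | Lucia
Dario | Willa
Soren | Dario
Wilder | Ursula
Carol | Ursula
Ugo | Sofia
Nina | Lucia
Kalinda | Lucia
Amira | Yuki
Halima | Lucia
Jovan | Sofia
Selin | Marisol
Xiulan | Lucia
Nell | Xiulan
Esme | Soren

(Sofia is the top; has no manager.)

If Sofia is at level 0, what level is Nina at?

4

Chain from Nina up to Sofia: Nina → Lucia → Eve → Yuki → Sofia. That is 4 steps up, so Nina is 4 levels below Sofia.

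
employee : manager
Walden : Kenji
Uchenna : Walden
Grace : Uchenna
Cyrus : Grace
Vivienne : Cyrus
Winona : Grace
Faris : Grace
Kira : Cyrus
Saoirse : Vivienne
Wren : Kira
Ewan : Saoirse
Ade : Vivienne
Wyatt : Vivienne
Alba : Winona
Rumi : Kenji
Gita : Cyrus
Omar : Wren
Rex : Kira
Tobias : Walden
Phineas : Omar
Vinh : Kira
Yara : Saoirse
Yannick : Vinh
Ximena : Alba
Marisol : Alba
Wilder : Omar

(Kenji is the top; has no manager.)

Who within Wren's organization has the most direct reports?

Direct-report counts within Wren's organization: Wren has 1; Omar has 2. The largest is 2, held by Omar.

Omar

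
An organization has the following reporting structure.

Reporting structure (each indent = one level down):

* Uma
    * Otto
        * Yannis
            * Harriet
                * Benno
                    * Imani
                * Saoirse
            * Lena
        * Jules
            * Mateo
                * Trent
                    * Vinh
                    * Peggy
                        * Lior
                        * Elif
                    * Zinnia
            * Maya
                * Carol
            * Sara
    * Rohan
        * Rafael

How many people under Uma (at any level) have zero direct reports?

10

The people in Uma's organization with no one reporting to them are Rafael, Sara, Carol, Zinnia, Elif, Lior, Vinh, Lena, Saoirse, Imani. That is 10.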